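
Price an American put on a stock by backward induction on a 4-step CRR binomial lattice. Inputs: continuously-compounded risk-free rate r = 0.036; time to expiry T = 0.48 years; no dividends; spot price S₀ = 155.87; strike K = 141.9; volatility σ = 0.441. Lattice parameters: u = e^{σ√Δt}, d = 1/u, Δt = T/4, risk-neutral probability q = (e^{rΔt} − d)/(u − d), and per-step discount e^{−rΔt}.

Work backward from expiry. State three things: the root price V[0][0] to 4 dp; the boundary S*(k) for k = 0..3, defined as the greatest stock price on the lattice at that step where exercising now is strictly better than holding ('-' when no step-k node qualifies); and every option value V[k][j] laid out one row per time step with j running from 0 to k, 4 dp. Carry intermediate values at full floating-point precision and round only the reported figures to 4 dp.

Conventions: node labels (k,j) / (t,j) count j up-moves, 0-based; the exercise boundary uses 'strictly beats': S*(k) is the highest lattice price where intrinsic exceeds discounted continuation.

price = 11.6204
boundary = - - - 98.5655
tree:
11.6204
18.7802 3.8441
29.3023 7.3678 0.0000
43.3345 14.1215 0.0000 0.0000
57.2983 27.0659 0.0000 0.0000 0.0000

Δt=0.12000, u=1.16505, d=0.85833, q=0.47600, disc=e^(-rΔt)=0.99569
k=4 terminal: V=max(K-S,0) → 57.2983 27.0659 0.0000 0.0000 0.0000
k=3: j=0 S=98.5655 intr=43.3345 cont=42.7228 V=43.3345[EX]; j=1 S=133.7879 intr=8.1121 cont=14.1215 V=14.1215[hold]; j=2 S=181.5969 intr=0.0000 cont=0.0000 V=0.0000[hold]; j=3 S=246.4904 intr=0.0000 cont=0.0000 V=0.0000[hold]  S*(3)=98.5655
k=2: j=0 S=114.8341 intr=27.0659 cont=29.3023 V=29.3023[hold]; j=1 S=155.8700 intr=0.0000 cont=7.3678 V=7.3678[hold]; j=2 S=211.5700 intr=0.0000 cont=0.0000 V=0.0000[hold]  S*(2)=-
k=1: j=0 S=133.7879 intr=8.1121 cont=18.7802 V=18.7802[hold]; j=1 S=181.5969 intr=0.0000 cont=3.8441 V=3.8441[hold]  S*(1)=-
k=0: j=0 S=155.8700 intr=0.0000 cont=11.6204 V=11.6204[hold]  S*(0)=-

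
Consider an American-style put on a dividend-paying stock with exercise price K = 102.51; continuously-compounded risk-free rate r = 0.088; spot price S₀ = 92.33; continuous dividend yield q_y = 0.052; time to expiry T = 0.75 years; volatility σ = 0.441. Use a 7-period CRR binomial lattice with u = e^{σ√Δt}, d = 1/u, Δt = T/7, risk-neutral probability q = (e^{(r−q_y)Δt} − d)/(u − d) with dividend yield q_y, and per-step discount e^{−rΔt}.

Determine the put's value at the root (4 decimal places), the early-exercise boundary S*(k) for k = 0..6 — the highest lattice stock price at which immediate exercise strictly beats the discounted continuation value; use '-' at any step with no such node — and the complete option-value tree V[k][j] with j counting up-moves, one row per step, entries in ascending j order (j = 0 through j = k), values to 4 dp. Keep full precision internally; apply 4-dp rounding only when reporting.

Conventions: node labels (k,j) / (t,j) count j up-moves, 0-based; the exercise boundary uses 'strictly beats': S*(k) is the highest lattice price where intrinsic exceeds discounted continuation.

price = 18.4418
boundary = - - - 59.8784 69.1769 59.8784 69.1769
tree:
18.4418
25.3045 11.2928
33.5131 16.8178 5.4669
42.6316 24.1929 9.0755 1.6237
50.6802 33.3331 14.6639 3.1359 0.0000
57.6470 42.6316 22.7900 6.0565 0.0000 0.0000
63.6773 50.6802 33.3331 11.6970 0.0000 0.0000 0.0000
68.8971 57.6470 42.6316 22.5907 0.0000 0.0000 0.0000 0.0000

params: Δt=0.10714 u=1.15529 d=0.86558 q=0.47731 e^(-rΔt)=0.99062
t_7 payoffs: 68.8971 57.6470 42.6316 22.5907 0.0000 0.0000 0.0000 0.0000
t_6: node(6,0) S=38.8327 payoff=63.6773 vs cont=62.9311 → 63.6773 [stop]  node(6,1) S=51.8298 payoff=50.6802 vs cont=50.0062 → 50.6802 [stop]  node(6,2) S=69.1769 payoff=33.3331 vs cont=32.7555 → 33.3331 [stop]  node(6,3) S=92.3300 payoff=10.1800 vs cont=11.6970 → 11.6970 [wait]  node(6,4) S=123.2323 payoff=0.0000 vs cont=0.0000 → 0.0000 [wait]  node(6,5) S=164.4775 payoff=0.0000 vs cont=0.0000 → 0.0000 [wait]  node(6,6) S=219.5272 payoff=0.0000 vs cont=0.0000 → 0.0000 [wait]  ⇒ S*(6)=69.1769
t_5: node(5,0) S=44.8630 payoff=57.6470 vs cont=56.9343 → 57.6470 [stop]  node(5,1) S=59.8784 payoff=42.6316 vs cont=42.0023 → 42.6316 [stop]  node(5,2) S=79.9193 payoff=22.5907 vs cont=22.7900 → 22.7900 [wait]  node(5,3) S=106.6679 payoff=0.0000 vs cont=6.0565 → 6.0565 [wait]  node(5,4) S=142.3690 payoff=0.0000 vs cont=0.0000 → 0.0000 [wait]  node(5,5) S=190.0191 payoff=0.0000 vs cont=0.0000 → 0.0000 [wait]  ⇒ S*(5)=59.8784
t_4: node(4,0) S=51.8298 payoff=50.6802 vs cont=50.0062 → 50.6802 [stop]  node(4,1) S=69.1769 payoff=33.3331 vs cont=32.8497 → 33.3331 [stop]  node(4,2) S=92.3300 payoff=10.1800 vs cont=14.6639 → 14.6639 [wait]  node(4,3) S=123.2323 payoff=0.0000 vs cont=3.1359 → 3.1359 [wait]  node(4,4) S=164.4775 payoff=0.0000 vs cont=0.0000 → 0.0000 [wait]  ⇒ S*(4)=69.1769
t_3: node(3,0) S=59.8784 payoff=42.6316 vs cont=42.0023 → 42.6316 [stop]  node(3,1) S=79.9193 payoff=22.5907 vs cont=24.1929 → 24.1929 [wait]  node(3,2) S=106.6679 payoff=0.0000 vs cont=9.0755 → 9.0755 [wait]  node(3,3) S=142.3690 payoff=0.0000 vs cont=1.6237 → 1.6237 [wait]  ⇒ S*(3)=59.8784
t_2: node(2,0) S=69.1769 payoff=33.3331 vs cont=33.5131 → 33.5131 [wait]  node(2,1) S=92.3300 payoff=10.1800 vs cont=16.8178 → 16.8178 [wait]  node(2,2) S=123.2323 payoff=0.0000 vs cont=5.4669 → 5.4669 [wait]  ⇒ S*(2)=-
t_1: node(1,0) S=79.9193 payoff=22.5907 vs cont=25.3045 → 25.3045 [wait]  node(1,1) S=106.6679 payoff=0.0000 vs cont=11.2928 → 11.2928 [wait]  ⇒ S*(1)=-
t_0: node(0,0) S=92.3300 payoff=10.1800 vs cont=18.4418 → 18.4418 [wait]  ⇒ S*(0)=-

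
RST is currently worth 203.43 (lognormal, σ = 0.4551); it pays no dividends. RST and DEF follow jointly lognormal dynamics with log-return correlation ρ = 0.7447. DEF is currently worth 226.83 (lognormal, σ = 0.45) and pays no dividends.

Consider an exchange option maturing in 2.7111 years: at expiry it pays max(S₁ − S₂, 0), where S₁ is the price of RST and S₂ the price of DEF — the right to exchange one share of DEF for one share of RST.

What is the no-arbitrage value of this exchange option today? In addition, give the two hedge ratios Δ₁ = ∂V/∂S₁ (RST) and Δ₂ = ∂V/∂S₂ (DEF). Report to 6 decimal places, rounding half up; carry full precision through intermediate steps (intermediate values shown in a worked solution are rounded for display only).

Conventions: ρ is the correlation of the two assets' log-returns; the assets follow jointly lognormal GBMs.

exchange price = 34.385697
Δ1 = 0.524635
Δ2 = -0.318921

σ_eff = √(σ₁² + σ₂² − 2ρσ₁σ₂) = √(0.4551² + 0.45² − 2·0.7447·0.4551·0.45) = 0.323410
d₁ = (ln(S₁/S₂) + (q₂ − q₁ + σ_eff²/2)T) / (σ_eff√T) = (ln(203.43/226.83) + (0.0 − 0.0 + 0.052297)·2.7111) / 0.532509 = 0.061790
d₂ = d₁ − σ_eff√T = 0.061790 − 0.532509 = -0.470718
N(d₁) = 0.524635,  N(d₂) = 0.318921
V = S₁·e^{−q₁T}·N(d₁) − S₂·e^{−q₂T}·N(d₂) = 106.726530 − 72.340833 = 34.385697
Key observation: r never enters — measured in units of DEF, the claim is a call on S₁/S₂ struck at 1, so only the dividend yields and σ_eff matter.
Δ₁ = e^{−q₁T}·N(d₁) = 0.524635;  Δ₂ = −e^{−q₂T}·N(d₂) = -0.318921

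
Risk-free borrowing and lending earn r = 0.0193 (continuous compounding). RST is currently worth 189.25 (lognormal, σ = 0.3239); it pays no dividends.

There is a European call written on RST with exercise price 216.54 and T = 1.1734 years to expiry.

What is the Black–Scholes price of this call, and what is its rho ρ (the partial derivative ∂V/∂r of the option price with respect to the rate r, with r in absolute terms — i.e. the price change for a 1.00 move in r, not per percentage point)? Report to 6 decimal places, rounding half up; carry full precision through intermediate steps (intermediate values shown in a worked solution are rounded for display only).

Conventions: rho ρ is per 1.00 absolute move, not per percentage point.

price = 18.092233
ρ = 77.094195

σ√T = 0.3239·√1.1734 = 0.350860
d₁ = (ln(S/K) + (r+σ²/2)T) / (σ√T) = (ln(189.25/216.54) + (0.0193+0.3239²/2)·1.1734) / 0.350860 = (-0.134706 + 0.084198) / 0.350860 = -0.143956
d₂ = d₁ − σ√T = -0.143956 − 0.350860 = -0.494816
e^{−rT} = 0.977608
N(d₁) = 0.442768,  N(d₂) = 0.310365
Call price V = S·N(d₁) − K·e^{−rT}·N(d₂) = 83.793780 − 65.701547 = 18.092233
ρ = K·T·e^{−rT}·N(d₂) = 77.094195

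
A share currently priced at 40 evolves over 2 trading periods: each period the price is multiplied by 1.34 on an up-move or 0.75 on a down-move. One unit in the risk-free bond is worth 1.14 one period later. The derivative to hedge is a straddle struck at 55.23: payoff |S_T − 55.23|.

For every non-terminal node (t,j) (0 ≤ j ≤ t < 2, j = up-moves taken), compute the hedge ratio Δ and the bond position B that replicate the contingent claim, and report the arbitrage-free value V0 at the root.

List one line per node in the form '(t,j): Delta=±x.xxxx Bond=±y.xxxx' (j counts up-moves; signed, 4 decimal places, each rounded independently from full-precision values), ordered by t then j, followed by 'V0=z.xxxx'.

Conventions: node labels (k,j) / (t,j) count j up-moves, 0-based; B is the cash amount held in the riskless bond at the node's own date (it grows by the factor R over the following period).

(0,0): Delta=-0.1846 Bond=21.0395
(1,0): Delta=-1.0000 Bond=48.4474
(1,1): Delta=0.0495 Bond=11.4402
V0=13.6560

Since d<R<u, set p* = (R−d)/(u−d) = 0.6610; price each node as the discounted p*-expectation of its children.
Expiry values: V(2,0)=32.7300, V(2,1)=15.0300, V(2,2)=16.5940
  t=1,j=0: stock 30.0000 → up 40.2000 (V=15.0300), down 22.5000 (V=32.7300). Price 18.4474; hedge Δ=-1.0000, bond B=48.4474.
  t=1,j=1: stock 53.6000 → up 71.8240 (V=16.5940), down 40.2000 (V=15.0300). Price 14.0911; hedge Δ=0.0495, bond B=11.4402.
  t=0,j=0: stock 40.0000 → up 53.6000 (V=14.0911), down 30.0000 (V=18.4474). Price 13.6560; hedge Δ=-0.1846, bond B=21.0395.
Verification: the root portfolio costs Δ(0,0)·S0 + B(0,0) = 13.6560, matching V0.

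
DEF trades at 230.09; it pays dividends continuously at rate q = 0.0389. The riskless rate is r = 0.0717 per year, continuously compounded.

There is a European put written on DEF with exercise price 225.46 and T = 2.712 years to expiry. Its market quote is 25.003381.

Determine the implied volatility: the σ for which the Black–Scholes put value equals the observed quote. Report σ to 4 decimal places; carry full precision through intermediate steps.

sigma = 0.2713

At σ = 0.2713 the Black–Scholes value reproduces the quote:
σ√T = 0.2713·√2.712 = 0.446781
d₁ = (ln(S/K) + (r−q+σ²/2)T) / (σ√T) = (ln(230.09/225.46) + (0.0717−0.0389+0.2713²/2)·2.712) / 0.446781 = (0.020328 + 0.188760) / 0.446781 = 0.467988
d₂ = d₁ − σ√T = 0.467988 − 0.446781 = 0.021207
e^{−rT} = 0.823287
e^{−qT} = 0.899877
N(−d₁) = 0.319897,  N(−d₂) = 0.491540
V = K·e^{−rT}·N(−d₂) − S·e^{−qT}·N(−d₁) = 91.238882 − 66.235500 = 25.003381 (the observed quote) — the price is monotone increasing in volatility, hence this σ is the only solution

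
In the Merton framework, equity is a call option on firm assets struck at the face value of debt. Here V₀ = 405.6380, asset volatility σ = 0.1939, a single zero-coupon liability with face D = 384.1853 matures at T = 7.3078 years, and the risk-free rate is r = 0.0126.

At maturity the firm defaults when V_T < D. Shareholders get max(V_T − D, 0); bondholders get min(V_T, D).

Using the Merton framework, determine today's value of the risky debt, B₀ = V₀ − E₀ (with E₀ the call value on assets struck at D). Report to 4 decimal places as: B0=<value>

Work the structural quantities from V₀ = 405.6380 against face 384.1853:
d₁ = [ln(V₀/D) + (r + σ²/2)T] / (σ√T)
   = [ln(405.6380/384.1853) + (0.0126 + 0.5·0.1939²)·7.3078] / (0.1939·√7.3078)
   = [0.054336 + 0.229455] / 0.524169 = 0.541411
d₂ = d₁ − σ√T = 0.541411 − 0.524169 = 0.017243
N(d₁) = 0.705888,  N(d₂) = 0.506878,  e^(−rT) = 0.912034
E₀ = V₀·N(d₁) − D·e^(−rT)·N(d₂)
   = 405.6380·0.705888 − 384.1853·0.912034·0.506878 = 108.729857
B₀ = V₀ − E₀ = 405.6380 − 108.729857 = 296.908143

B0=296.9081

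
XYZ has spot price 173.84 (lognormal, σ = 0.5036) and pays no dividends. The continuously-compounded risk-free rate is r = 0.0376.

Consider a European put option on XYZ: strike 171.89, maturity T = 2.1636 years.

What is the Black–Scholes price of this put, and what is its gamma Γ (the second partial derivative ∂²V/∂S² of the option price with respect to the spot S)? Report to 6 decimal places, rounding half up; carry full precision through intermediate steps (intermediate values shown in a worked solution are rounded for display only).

price = 40.668283
Γ = 0.002740

σ√T = 0.5036·√2.1636 = 0.740754
d₁ = (ln(S/K) + (r+σ²/2)T) / (σ√T) = (ln(173.84/171.89) + (0.0376+0.5036²/2)·2.1636) / 0.740754 = (0.011281 + 0.355710) / 0.740754 = 0.495428
d₂ = d₁ − σ√T = 0.495428 − 0.740754 = -0.245326
e^{−rT} = 0.921870
N(−d₁) = 0.310149,  N(−d₂) = 0.596898
Put price V = K·e^{−rT}·N(−d₂) − S·N(−d₁) = 94.584587 − 53.916304 = 40.668283
φ(d₁) = (1/√(2π))·e^{−d₁²/2} = 0.352867
Γ = φ(d₁) / (S·σ·√T) = 0.002740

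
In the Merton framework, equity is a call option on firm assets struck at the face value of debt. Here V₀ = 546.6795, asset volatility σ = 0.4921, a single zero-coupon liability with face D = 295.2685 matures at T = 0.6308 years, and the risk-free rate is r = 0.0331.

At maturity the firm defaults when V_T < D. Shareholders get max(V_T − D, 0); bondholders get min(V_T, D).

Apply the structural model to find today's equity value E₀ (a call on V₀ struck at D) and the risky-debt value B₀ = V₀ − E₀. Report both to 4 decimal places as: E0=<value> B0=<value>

With assets at 546.6795 and a single debt payment of 295.2685 at 0.6308 years:
d₁ = [ln(V₀/D) + (r + σ²/2)T] / (σ√T)
   = [ln(546.6795/295.2685) + (0.0331 + 0.5·0.4921²)·0.6308] / (0.4921·√0.6308)
   = [0.615978 + 0.097258] / 0.390840 = 1.824877
d₂ = d₁ − σ√T = 1.824877 − 0.390840 = 1.434036
N(d₁) = 0.965990,  N(d₂) = 0.924219,  e^(−rT) = 0.979337
E₀ = V₀·N(d₁) − D·e^(−rT)·N(d₂)
   = 546.6795·0.965990 − 295.2685·0.979337·0.924219 = 260.833035
B₀ = V₀ − E₀ = 546.6795 − 260.833035 = 285.846465

E0=260.8330 B0=285.8465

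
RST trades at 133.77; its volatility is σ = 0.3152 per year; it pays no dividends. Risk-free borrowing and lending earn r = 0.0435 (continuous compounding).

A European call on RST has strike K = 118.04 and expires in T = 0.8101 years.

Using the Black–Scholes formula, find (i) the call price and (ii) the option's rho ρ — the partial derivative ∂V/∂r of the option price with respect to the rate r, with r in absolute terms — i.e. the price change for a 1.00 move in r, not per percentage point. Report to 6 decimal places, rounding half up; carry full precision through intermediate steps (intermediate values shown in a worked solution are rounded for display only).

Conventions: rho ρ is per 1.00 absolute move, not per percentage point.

price = 26.033796
ρ = 61.293168

σ√T = 0.3152·√0.8101 = 0.283698
d₁ = (ln(S/K) + (r+σ²/2)T) / (σ√T) = (ln(133.77/118.04) + (0.0435+0.3152²/2)·0.8101) / 0.283698 = (0.125098 + 0.075481) / 0.283698 = 0.707020
d₂ = d₁ − σ√T = 0.707020 − 0.283698 = 0.423323
e^{−rT} = 0.965374
N(d₁) = 0.760223,  N(d₂) = 0.663970
Call price V = S·N(d₁) − K·e^{−rT}·N(d₂) = 101.695032 − 75.661236 = 26.033796
ρ = K·T·e^{−rT}·N(d₂) = 61.293168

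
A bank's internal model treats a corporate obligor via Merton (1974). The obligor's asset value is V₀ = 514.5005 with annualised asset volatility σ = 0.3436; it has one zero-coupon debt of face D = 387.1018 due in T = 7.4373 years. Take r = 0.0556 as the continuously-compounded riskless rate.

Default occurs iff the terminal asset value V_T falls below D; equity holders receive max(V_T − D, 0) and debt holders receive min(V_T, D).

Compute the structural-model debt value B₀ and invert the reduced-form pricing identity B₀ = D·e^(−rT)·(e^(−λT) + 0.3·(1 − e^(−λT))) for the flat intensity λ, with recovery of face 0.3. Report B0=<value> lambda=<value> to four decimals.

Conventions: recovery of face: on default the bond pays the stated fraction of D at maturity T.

B0=213.7435 lambda=0.0362

Apply the equity-as-call identities (strike 387.1018, horizon 7.4373 years):
d₁ = [ln(V₀/D) + (r + σ²/2)T] / (σ√T)
   = [ln(514.5005/387.1018) + (0.0556 + 0.5·0.3436²)·7.4373] / (0.3436·√7.4373)
   = [0.284509 + 0.852541] / 0.937046 = 1.213441
d₂ = d₁ − σ√T = 1.213441 − 0.937046 = 0.276396
N(d₁) = 0.887519,  N(d₂) = 0.608878,  e^(−rT) = 0.661322
E₀ = V₀·N(d₁) − D·e^(−rT)·N(d₂)
   = 514.5005·0.887519 − 387.1018·0.661322·0.608878 = 300.757022
B₀ = V₀ − E₀ = 514.5005 − 300.757022 = 213.743478
e^(−λT) = (B₀·e^(rT)/D − 0.3)/(1 − 0.3) = (213.7435·1.512122/387.1018 − 0.3)/0.7 = 0.76419795
λ = −ln(0.76419795)/7.4373 = 0.036159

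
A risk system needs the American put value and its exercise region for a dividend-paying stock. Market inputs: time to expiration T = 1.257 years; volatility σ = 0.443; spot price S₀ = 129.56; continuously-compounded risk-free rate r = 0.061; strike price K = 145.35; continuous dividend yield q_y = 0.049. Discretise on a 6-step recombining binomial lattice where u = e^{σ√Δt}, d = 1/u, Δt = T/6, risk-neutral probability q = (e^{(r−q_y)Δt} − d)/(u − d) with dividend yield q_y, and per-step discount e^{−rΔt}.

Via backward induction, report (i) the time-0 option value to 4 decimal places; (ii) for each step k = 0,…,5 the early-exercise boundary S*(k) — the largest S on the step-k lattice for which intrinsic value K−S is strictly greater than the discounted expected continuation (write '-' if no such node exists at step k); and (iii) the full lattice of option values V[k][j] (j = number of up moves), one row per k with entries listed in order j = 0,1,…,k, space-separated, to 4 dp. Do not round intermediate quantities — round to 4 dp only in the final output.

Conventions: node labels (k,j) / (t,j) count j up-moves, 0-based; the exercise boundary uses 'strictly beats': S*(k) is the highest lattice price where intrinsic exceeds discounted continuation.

Δt=0.20950  u=1.22479  d=0.81647  q=0.45565  discount=0.98730
step 6 (expiry): payoffs max(K−S,0) = 106.9696 87.7755 58.9825 15.7900 0.0000 0.0000 0.0000
step 5: (k=5,j=0): S=47.0078, K−S=98.3422, hold=96.9766 ⇒ V=98.3422 exercise | (k=5,j=1): S=70.5164, K−S=74.8336, hold=73.7081 ⇒ V=74.8336 exercise | (k=5,j=2): S=105.7817, K−S=39.5683, hold=38.8029 ⇒ V=39.5683 exercise | (k=5,j=3): S=158.6833, K−S=0.0000, hold=8.4862 ⇒ V=8.4862 continue | (k=5,j=4): S=238.0410, K−S=0.0000, hold=0.0000 ⇒ V=0.0000 continue | (k=5,j=5): S=357.0856, K−S=0.0000, hold=0.0000 ⇒ V=0.0000 continue  boundary S*=105.7817
step 4: (k=4,j=0): S=57.5745, K−S=87.7755, hold=86.5179 ⇒ V=87.7755 exercise | (k=4,j=1): S=86.3675, K−S=58.9825, hold=58.0189 ⇒ V=58.9825 exercise | (k=4,j=2): S=129.5600, K−S=15.7900, hold=25.0832 ⇒ V=25.0832 continue | (k=4,j=3): S=194.3531, K−S=0.0000, hold=4.5608 ⇒ V=4.5608 continue | (k=4,j=4): S=291.5493, K−S=0.0000, hold=0.0000 ⇒ V=0.0000 continue  boundary S*=86.3675
step 3: (k=3,j=0): S=70.5164, K−S=74.8336, hold=73.7081 ⇒ V=74.8336 exercise | (k=3,j=1): S=105.7817, K−S=39.5683, hold=42.9836 ⇒ V=42.9836 continue | (k=3,j=2): S=158.6833, K−S=0.0000, hold=15.5325 ⇒ V=15.5325 continue | (k=3,j=3): S=238.0410, K−S=0.0000, hold=2.4512 ⇒ V=2.4512 continue  boundary S*=70.5164
step 2: (k=2,j=0): S=86.3675, K−S=58.9825, hold=59.5553 ⇒ V=59.5553 continue | (k=2,j=1): S=129.5600, K−S=15.7900, hold=30.0886 ⇒ V=30.0886 continue | (k=2,j=2): S=194.3531, K−S=0.0000, hold=9.4505 ⇒ V=9.4505 continue  boundary S*=-
step 1: (k=1,j=0): S=105.7817, K−S=39.5683, hold=45.5432 ⇒ V=45.5432 continue | (k=1,j=1): S=158.6833, K−S=0.0000, hold=20.4223 ⇒ V=20.4223 continue  boundary S*=-
step 0: (k=0,j=0): S=129.5600, K−S=15.7900, hold=33.6640 ⇒ V=33.6640 continue  boundary S*=-

price = 33.6640
boundary = - - - 70.5164 86.3675 105.7817
tree:
33.6640
45.5432 20.4223
59.5553 30.0886 9.4505
74.8336 42.9836 15.5325 2.4512
87.7755 58.9825 25.0832 4.5608 0.0000
98.3422 74.8336 39.5683 8.4862 0.0000 0.0000
106.9696 87.7755 58.9825 15.7900 0.0000 0.0000 0.0000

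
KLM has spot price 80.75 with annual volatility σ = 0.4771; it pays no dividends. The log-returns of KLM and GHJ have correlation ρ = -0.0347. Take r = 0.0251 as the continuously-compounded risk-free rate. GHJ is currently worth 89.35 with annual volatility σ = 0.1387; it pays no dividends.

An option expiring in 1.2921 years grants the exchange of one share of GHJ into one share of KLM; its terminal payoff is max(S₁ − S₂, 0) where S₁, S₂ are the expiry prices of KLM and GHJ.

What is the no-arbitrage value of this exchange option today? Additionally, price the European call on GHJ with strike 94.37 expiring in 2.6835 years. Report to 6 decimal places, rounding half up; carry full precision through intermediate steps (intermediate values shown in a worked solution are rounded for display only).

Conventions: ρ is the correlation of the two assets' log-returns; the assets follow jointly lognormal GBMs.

σ_eff = √(σ₁² + σ₂² − 2ρσ₁σ₂) = √(0.4771² + 0.1387² − 2·-0.0347·0.4771·0.1387) = 0.501452
d₁ = (ln(S₁/S₂) + (q₂ − q₁ + σ_eff²/2)T) / (σ_eff√T) = (ln(80.75/89.35) + (0.0 − 0.0 + 0.125727)·1.2921) / 0.570004 = 0.107454
d₂ = d₁ − σ_eff√T = 0.107454 − 0.570004 = -0.462550
N(d₁) = 0.542785,  N(d₂) = 0.321843
V = S₁·e^{−q₁T}·N(d₁) − S₂·e^{−q₂T}·N(d₂) = 43.829922 − 28.756704 = 15.073218
[vanilla: GHJ call K=94.37]
σ√T = 0.1387·√2.6835 = 0.227210
d₁ = (ln(S/K) + (r+σ²/2)T) / (σ√T) = (ln(89.35/94.37) + (0.0251+0.1387²/2)·2.6835) / 0.227210 = (-0.054662 + 0.093168) / 0.227210 = 0.169473
d₂ = d₁ − σ√T = 0.169473 − 0.227210 = -0.057737
e^{−rT} = 0.934862
N(d₁) = 0.567288,  N(d₂) = 0.476979
price = S·N(d₁) − K·e^{−rT}·N(d₂) = 50.687170 − 42.080528 = 8.606642

exchange price = 15.073218
price(GHJ call K=94.37) = 8.606642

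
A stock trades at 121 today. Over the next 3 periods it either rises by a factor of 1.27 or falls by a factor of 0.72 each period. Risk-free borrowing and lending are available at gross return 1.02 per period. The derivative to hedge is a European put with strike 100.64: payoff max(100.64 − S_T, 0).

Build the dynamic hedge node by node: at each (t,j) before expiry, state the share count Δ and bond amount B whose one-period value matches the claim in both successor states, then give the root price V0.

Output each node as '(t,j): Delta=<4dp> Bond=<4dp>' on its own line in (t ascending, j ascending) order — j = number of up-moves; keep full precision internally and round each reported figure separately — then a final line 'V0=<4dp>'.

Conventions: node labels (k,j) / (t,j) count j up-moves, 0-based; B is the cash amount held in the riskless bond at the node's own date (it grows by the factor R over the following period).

No-arbitrage ⇒ martingale measure with p* = (R−d)/(u−d) = 0.5455.
Expiry values: V(3,0)=55.4770, V(3,1)=20.9775, V(3,2)=0.0000, V(3,3)=0.0000
  t=2,j=0: stock 62.7264 → up 79.6625 (V=20.9775), down 45.1630 (V=55.4770). Price 35.9403; hedge Δ=-1.0000, bond B=98.6667.
  t=2,j=1: stock 110.6424 → up 140.5158 (V=0.0000), down 79.6625 (V=20.9775). Price 9.3482; hedge Δ=-0.3447, bond B=47.4891.
  t=2,j=2: stock 195.1609 → up 247.8543 (V=0.0000), down 140.5158 (V=0.0000). Price 0.0000; hedge Δ=0.0000, bond B=0.0000.
  t=1,j=0: stock 87.1200 → up 110.6424 (V=9.3482), down 62.7264 (V=35.9403). Price 21.0152; hedge Δ=-0.5550, bond B=69.3643.
  t=1,j=1: stock 153.6700 → up 195.1609 (V=0.0000), down 110.6424 (V=9.3482). Price 4.1659; hedge Δ=-0.1106, bond B=21.1627.
  t=0,j=0: stock 121.0000 → up 153.6700 (V=4.1659), down 87.1200 (V=21.0152). Price 11.5928; hedge Δ=-0.2532, bond B=42.2280.
Verification: the root portfolio costs Δ(0,0)·S0 + B(0,0) = 11.5928, matching V0.

(0,0): Delta=-0.2532 Bond=42.2280
(1,0): Delta=-0.5550 Bond=69.3643
(1,1): Delta=-0.1106 Bond=21.1627
(2,0): Delta=-1.0000 Bond=98.6667
(2,1): Delta=-0.3447 Bond=47.4891
(2,2): Delta=0.0000 Bond=0.0000
V0=11.5928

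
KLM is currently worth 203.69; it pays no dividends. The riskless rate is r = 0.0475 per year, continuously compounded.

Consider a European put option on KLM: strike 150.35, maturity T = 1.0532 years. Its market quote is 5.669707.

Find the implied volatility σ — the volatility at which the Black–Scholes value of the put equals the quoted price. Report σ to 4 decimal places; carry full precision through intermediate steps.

sigma = 0.3608

At σ = 0.3608 the Black–Scholes value reproduces the quote:
σ√T = 0.3608·√1.0532 = 0.370273
d₁ = (ln(S/K) + (r+σ²/2)T) / (σ√T) = (ln(203.69/150.35) + (0.0475+0.3608²/2)·1.0532) / 0.370273 = (0.303633 + 0.118578) / 0.370273 = 1.140271
d₂ = d₁ − σ√T = 1.140271 − 0.370273 = 0.769998
e^{−rT} = 0.951204
N(−d₁) = 0.127087,  N(−d₂) = 0.220651
V = K·e^{−rT}·N(−d₂) − S·N(−d₁) = 31.556014 − 25.886307 = 5.669707 (matching the quote); vega is positive throughout, so no other σ reproduces this price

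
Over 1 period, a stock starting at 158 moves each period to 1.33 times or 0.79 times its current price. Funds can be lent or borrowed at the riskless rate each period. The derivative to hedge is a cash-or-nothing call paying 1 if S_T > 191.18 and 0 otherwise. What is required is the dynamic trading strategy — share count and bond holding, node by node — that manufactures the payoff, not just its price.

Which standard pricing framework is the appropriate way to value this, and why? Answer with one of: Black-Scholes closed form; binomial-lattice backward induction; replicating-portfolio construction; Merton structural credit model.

Key observation: since the answer must list Δ and B at each node of the 1.33/0.79 lattice on 158, the replicating-portfolio method — solving the two-state system at every node — is the one that applies.

framework: replicating-portfolio construction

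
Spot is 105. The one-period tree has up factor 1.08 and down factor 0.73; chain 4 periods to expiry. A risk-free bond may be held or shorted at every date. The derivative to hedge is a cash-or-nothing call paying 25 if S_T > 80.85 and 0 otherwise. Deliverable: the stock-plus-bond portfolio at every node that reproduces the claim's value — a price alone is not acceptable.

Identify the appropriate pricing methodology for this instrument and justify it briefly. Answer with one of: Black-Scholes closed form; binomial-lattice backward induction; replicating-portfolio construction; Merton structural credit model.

framework: replicating-portfolio construction

Key observation: a price alone would not answer the question — the per-node share/bond construction on the spot-105, 1.08/0.73 tree is required, and only the replicating-portfolio method yields it.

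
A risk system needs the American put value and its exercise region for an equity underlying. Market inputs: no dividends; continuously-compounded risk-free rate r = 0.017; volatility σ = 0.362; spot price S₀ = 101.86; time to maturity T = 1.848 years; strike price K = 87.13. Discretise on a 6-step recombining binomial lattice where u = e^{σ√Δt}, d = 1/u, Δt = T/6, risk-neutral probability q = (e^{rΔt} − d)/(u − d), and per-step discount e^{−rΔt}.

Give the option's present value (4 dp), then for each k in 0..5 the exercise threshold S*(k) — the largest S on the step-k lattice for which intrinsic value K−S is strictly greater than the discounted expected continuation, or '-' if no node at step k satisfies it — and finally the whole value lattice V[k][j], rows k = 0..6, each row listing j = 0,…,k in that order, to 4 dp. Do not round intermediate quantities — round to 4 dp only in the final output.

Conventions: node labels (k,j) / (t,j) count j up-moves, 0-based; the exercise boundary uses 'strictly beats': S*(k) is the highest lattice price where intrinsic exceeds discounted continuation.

price = 11.3719
boundary = - - - - 45.6038 55.7509
tree:
11.3719
16.6263 5.4046
23.5489 8.7833 1.5460
32.0565 13.9455 2.8937 0.0000
41.5262 21.4334 5.4162 0.0000 0.0000
49.8264 31.3791 10.1375 0.0000 0.0000 0.0000
56.6159 41.5262 18.9742 0.0000 0.0000 0.0000 0.0000

Δt=0.30800, u=1.22250, d=0.81799, q=0.46292, disc=e^(-rΔt)=0.99478
k=6 terminal: V=max(K-S,0) → 56.6159 41.5262 18.9742 0.0000 0.0000 0.0000 0.0000
k=5: j=0 S=37.3036 intr=49.8264 cont=49.3714 V=49.8264[EX]; j=1 S=55.7509 intr=31.3791 cont=30.9241 V=31.3791[EX]; j=2 S=83.3207 intr=3.8093 cont=10.1375 V=10.1375[hold]; j=3 S=124.5243 intr=0.0000 cont=0.0000 V=0.0000[hold]; j=4 S=186.1039 intr=0.0000 cont=0.0000 V=0.0000[hold]; j=5 S=278.1355 intr=0.0000 cont=0.0000 V=0.0000[hold]  S*(5)=55.7509
k=4: j=0 S=45.6038 intr=41.5262 cont=41.0711 V=41.5262[EX]; j=1 S=68.1558 intr=18.9742 cont=21.4334 V=21.4334[hold]; j=2 S=101.8600 intr=0.0000 cont=5.4162 V=5.4162[hold]; j=3 S=152.2316 intr=0.0000 cont=0.0000 V=0.0000[hold]; j=4 S=227.5128 intr=0.0000 cont=0.0000 V=0.0000[hold]  S*(4)=45.6038
k=3: j=0 S=55.7509 intr=31.3791 cont=32.0565 V=32.0565[hold]; j=1 S=83.3207 intr=3.8093 cont=13.9455 V=13.9455[hold]; j=2 S=124.5243 intr=0.0000 cont=2.8937 V=2.8937[hold]; j=3 S=186.1039 intr=0.0000 cont=0.0000 V=0.0000[hold]  S*(3)=-
k=2: j=0 S=68.1558 intr=18.9742 cont=23.5489 V=23.5489[hold]; j=1 S=101.8600 intr=0.0000 cont=8.7833 V=8.7833[hold]; j=2 S=152.2316 intr=0.0000 cont=1.5460 V=1.5460[hold]  S*(2)=-
k=1: j=0 S=83.3207 intr=3.8093 cont=16.6263 V=16.6263[hold]; j=1 S=124.5243 intr=0.0000 cont=5.4046 V=5.4046[hold]  S*(1)=-
k=0: j=0 S=101.8600 intr=0.0000 cont=11.3719 V=11.3719[hold]  S*(0)=-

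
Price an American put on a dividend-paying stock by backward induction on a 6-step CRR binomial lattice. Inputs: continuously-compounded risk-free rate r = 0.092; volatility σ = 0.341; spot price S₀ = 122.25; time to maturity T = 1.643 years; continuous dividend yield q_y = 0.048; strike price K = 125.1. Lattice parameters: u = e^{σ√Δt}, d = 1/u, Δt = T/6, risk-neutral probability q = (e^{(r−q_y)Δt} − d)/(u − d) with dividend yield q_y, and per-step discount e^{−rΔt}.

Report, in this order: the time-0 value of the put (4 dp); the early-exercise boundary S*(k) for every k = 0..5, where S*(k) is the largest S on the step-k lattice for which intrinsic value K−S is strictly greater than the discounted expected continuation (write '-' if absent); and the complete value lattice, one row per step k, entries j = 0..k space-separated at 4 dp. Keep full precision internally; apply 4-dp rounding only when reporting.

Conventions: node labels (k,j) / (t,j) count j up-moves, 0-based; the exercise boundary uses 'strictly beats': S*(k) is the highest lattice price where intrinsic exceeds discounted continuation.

price = 18.0206
boundary = - - 85.5571 71.5747 85.5571 102.2710
tree:
18.0206
27.1795 9.4004
39.5429 15.6922 3.3234
53.5253 25.4399 6.3362 0.3520
65.2226 39.5429 12.0461 0.7068 0.0000
75.0082 53.5253 22.8290 1.4193 0.0000 0.0000
83.1946 65.2226 39.5429 2.8500 0.0000 0.0000 0.0000

Δt=0.27383, u=1.19535, d=0.83657, q=0.48929, disc=e^(-rΔt)=0.97512
k=6 terminal: V=max(K-S,0) → 83.1946 65.2226 39.5429 2.8500 0.0000 0.0000 0.0000
k=5: j=0 S=50.0918 intr=75.0082 cont=72.5501 V=75.0082[EX]; j=1 S=71.5747 intr=53.5253 cont=51.3477 V=53.5253[EX]; j=2 S=102.2710 intr=22.8290 cont=21.0522 V=22.8290[EX]; j=3 S=146.1320 intr=0.0000 cont=1.4193 V=1.4193[hold]; j=4 S=208.8037 intr=0.0000 cont=0.0000 V=0.0000[hold]; j=5 S=298.3535 intr=0.0000 cont=0.0000 V=0.0000[hold]  S*(5)=102.2710
k=4: j=0 S=59.8774 intr=65.2226 cont=62.8922 V=65.2226[EX]; j=1 S=85.5571 intr=39.5429 cont=37.5479 V=39.5429[EX]; j=2 S=122.2500 intr=2.8500 cont=12.0461 V=12.0461[hold]; j=3 S=174.6794 intr=0.0000 cont=0.7068 V=0.7068[hold]; j=4 S=249.5943 intr=0.0000 cont=0.0000 V=0.0000[hold]  S*(4)=85.5571
k=3: j=0 S=71.5747 intr=53.5253 cont=51.3477 V=53.5253[EX]; j=1 S=102.2710 intr=22.8290 cont=25.4399 V=25.4399[hold]; j=2 S=146.1320 intr=0.0000 cont=6.3362 V=6.3362[hold]; j=3 S=208.8037 intr=0.0000 cont=0.3520 V=0.3520[hold]  S*(3)=71.5747
k=2: j=0 S=85.5571 intr=39.5429 cont=38.7936 V=39.5429[EX]; j=1 S=122.2500 intr=2.8500 cont=15.6922 V=15.6922[hold]; j=2 S=174.6794 intr=0.0000 cont=3.3234 V=3.3234[hold]  S*(2)=85.5571
k=1: j=0 S=102.2710 intr=22.8290 cont=27.1795 V=27.1795[hold]; j=1 S=146.1320 intr=0.0000 cont=9.4004 V=9.4004[hold]  S*(1)=-
k=0: j=0 S=122.2500 intr=2.8500 cont=18.0206 V=18.0206[hold]  S*(0)=-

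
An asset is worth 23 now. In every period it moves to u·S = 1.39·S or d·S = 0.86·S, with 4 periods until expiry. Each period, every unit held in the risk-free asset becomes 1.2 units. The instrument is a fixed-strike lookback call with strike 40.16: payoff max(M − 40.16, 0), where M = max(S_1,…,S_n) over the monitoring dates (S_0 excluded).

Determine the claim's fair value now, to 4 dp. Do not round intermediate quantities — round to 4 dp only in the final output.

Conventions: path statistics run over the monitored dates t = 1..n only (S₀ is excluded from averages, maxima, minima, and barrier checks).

Set p* = 0.6415 (from d < R < u); the path-dependent value is the discounted p*-expectation over all price paths.
Enumerate all 2^4 = 16 price paths (U = up ×1.39, D = down ×0.86); each path with k up-moves has probability p*^k·(1−p*)^(4−k).
DDDD: M=19.7800, payoff=0.0000, prob=0.016516
UDDD: M=31.9700, payoff=0.0000, prob=0.029555
DUDD: M=27.4942, payoff=0.0000, prob=0.029555
UUDD: M=44.4383, payoff=4.2783, prob=0.052889
DDUD: M=23.6450, payoff=0.0000, prob=0.029555
UDUD: M=38.2169, payoff=0.0000, prob=0.052889
DUUD: M=38.2169, payoff=0.0000, prob=0.052889
UUUD: M=61.7692, payoff=21.6092, prob=0.094643
DDDU: M=20.3347, payoff=0.0000, prob=0.029555
UDDU: M=32.8666, payoff=0.0000, prob=0.052889
DUDU: M=32.8666, payoff=0.0000, prob=0.052889
UUDU: M=53.1215, payoff=12.9615, prob=0.094643
DDUU: M=32.8666, payoff=0.0000, prob=0.052889
UDUU: M=53.1215, payoff=12.9615, prob=0.094643
DUUU: M=53.1215, payoff=12.9615, prob=0.094643
UUUU: M=85.8592, payoff=45.6992, prob=0.169361
Price = Σ prob·payoff / R^4 = 13.691220 / 2.073600 = 6.6026

price = 6.6026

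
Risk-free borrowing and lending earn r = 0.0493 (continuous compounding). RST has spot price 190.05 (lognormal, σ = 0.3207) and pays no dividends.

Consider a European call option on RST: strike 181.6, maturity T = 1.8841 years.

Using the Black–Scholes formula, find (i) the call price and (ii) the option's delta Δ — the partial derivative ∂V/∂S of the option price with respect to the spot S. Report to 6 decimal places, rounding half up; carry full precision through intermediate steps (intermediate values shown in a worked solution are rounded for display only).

price = 44.738236
Δ = 0.703477

σ√T = 0.3207·√1.8841 = 0.440201
d₁ = (ln(S/K) + (r+σ²/2)T) / (σ√T) = (ln(190.05/181.6) + (0.0493+0.3207²/2)·1.8841) / 0.440201 = (0.045481 + 0.189775) / 0.440201 = 0.534427
d₂ = d₁ − σ√T = 0.534427 − 0.440201 = 0.094226
e^{−rT} = 0.911297
N(d₁) = 0.703477,  N(d₂) = 0.537535
Call price V = S·N(d₁) − K·e^{−rT}·N(d₂) = 133.695794 − 88.957559 = 44.738236
Δ = N(d₁) = 0.703477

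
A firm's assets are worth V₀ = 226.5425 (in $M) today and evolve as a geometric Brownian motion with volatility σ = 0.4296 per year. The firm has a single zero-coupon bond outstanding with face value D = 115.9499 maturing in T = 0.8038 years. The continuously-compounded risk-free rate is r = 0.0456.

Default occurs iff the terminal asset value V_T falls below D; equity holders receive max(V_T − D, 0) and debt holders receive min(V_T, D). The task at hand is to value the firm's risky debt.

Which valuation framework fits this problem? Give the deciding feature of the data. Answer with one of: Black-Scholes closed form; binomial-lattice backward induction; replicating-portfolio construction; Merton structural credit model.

Key observation: with the firm-asset dynamics (V₀ = 226.5425) and a single zero-coupon liability of face 115.9499 given, debt value, spread, and default probability all derive from the option view of the balance sheet.

framework: Merton structural credit model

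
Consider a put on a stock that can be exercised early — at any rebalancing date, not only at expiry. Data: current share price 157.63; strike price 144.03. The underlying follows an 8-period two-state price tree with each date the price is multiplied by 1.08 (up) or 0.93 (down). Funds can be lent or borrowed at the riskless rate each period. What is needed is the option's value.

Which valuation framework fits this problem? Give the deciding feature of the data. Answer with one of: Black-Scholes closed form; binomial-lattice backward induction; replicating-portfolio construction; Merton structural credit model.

framework: binomial-lattice backward induction

Key observation: with exercise allowed before expiry on a discrete up/down model (8 steps from spot 157.63), the strike-144.03 put's value must be rolled back through the tree testing early exercise at each node.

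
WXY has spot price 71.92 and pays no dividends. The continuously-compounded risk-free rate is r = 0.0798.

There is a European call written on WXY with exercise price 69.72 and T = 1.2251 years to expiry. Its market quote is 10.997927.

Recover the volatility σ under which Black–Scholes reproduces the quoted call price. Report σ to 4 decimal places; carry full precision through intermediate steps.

sigma = 0.1887

At σ = 0.1887 the Black–Scholes value reproduces the quote:
σ√T = 0.1887·√1.2251 = 0.208861
d₁ = (ln(S/K) + (r+σ²/2)T) / (σ√T) = (ln(71.92/69.72) + (0.0798+0.1887²/2)·1.2251) / 0.208861 = (0.031067 + 0.119574) / 0.208861 = 0.721253
d₂ = d₁ − σ√T = 0.721253 − 0.208861 = 0.512391
e^{−rT} = 0.906864
N(d₁) = 0.764623,  N(d₂) = 0.695811
V = S·N(d₁) − K·e^{−rT}·N(d₂) = 54.991681 − 43.993754 = 10.997927 (the quoted price), and the Black–Scholes price is strictly increasing in σ, so σ is unique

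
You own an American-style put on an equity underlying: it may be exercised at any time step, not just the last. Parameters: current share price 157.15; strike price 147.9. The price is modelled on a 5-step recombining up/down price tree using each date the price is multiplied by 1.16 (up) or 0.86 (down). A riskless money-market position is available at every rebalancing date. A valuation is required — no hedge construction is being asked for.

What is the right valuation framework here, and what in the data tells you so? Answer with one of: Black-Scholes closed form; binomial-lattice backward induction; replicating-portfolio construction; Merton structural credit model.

Key observation: early exercise of the strike-147.9 put must be checked at each of the 5 dates (spot 157.15), which forces a node-by-node comparison of intrinsic and continuation value backward from expiry.

framework: binomial-lattice backward induction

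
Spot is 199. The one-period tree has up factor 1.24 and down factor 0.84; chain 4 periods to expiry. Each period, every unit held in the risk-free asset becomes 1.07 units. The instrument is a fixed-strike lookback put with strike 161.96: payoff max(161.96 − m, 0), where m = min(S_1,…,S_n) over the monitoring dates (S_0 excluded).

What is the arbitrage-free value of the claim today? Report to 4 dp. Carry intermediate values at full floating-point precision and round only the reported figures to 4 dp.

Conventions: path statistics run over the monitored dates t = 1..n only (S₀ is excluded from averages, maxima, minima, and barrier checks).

Risk-neutral up-probability p* = (R−d)/(u−d) = (1.07−0.84)/(1.24−0.84) = 0.5750; the claim prices as the p*-weighted sum of path payoffs discounted by R^4.
Enumerate all 2^4 = 16 price paths (U = up ×1.24, D = down ×0.84); each path with k up-moves has probability p*^k·(1−p*)^(4−k).
DDDD: m=99.0764, payoff=62.8836, prob=0.032625
UDDD: m=146.2556, payoff=15.7044, prob=0.044140
DUDD: m=146.2556, payoff=15.7044, prob=0.044140
UUDD: m=215.9012, payoff=0.0000, prob=0.059719
DDUD: m=140.4144, payoff=21.5456, prob=0.044140
UDUD: m=207.2784, payoff=0.0000, prob=0.059719
DUUD: m=167.1600, payoff=0.0000, prob=0.059719
UUUD: m=246.7600, payoff=0.0000, prob=0.080796
DDDU: m=117.9481, payoff=44.0119, prob=0.044140
UDDU: m=174.1139, payoff=0.0000, prob=0.059719
DUDU: m=167.1600, payoff=0.0000, prob=0.059719
UUDU: m=246.7600, payoff=0.0000, prob=0.080796
DDUU: m=140.4144, payoff=21.5456, prob=0.059719
UDUU: m=207.2784, payoff=0.0000, prob=0.080796
DUUU: m=167.1600, payoff=0.0000, prob=0.080796
UUUU: m=246.7600, payoff=0.0000, prob=0.109313
Price = Σ prob·payoff / R^4 = 7.618399 / 1.310796 = 5.8120

price = 5.8120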